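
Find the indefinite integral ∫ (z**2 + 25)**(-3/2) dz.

Substitute z = 5·tan(θ), so dz = 5·sec(θ)^2 dθ and the radical becomes sqrt(z**2 + 25) = 5·sec(θ) by the Pythagorean identity.
Integrate the resulting trig expression in θ, then back-substitute tan(θ) = z/5, sec(θ) = sqrt(z**2 + 25)/5 (absorbing any constant into C).

z/(25*sqrt(z**2 + 25)) + C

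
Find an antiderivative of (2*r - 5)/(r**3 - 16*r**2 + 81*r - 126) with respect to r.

9*log(r - 7)/4 - 7*log(r - 6)/3 + log(r - 3)/12 + C

Factor the denominator: (r - 7)*(r - 6)*(r - 3).
Partial-fraction decomposition: 1/(12*(r - 3)) - 7/(3*(r - 6)) + 9/(4*(r - 7)).
Integrate each term: A/(r−a) contributes A·log|r−a|.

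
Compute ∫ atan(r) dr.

r*atan(r) - log(r**2 + 1)/2 + C

Use integration by parts with u = arctan(r), dv = dr.
Then du = 1/(r**2 + 1) dr.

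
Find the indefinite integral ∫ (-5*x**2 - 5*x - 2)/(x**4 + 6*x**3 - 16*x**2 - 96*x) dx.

Factor the denominator: x*(x - 4)*(x + 4)*(x + 6).
Partial-fraction decomposition: 19/(15*(x + 6)) - 31/(32*(x + 4)) - 51/(160*(x - 4)) + 1/(48*x).
Integrate each term: A/(x−a) contributes A·log|x−a|.

log(x)/48 - 51*log(x - 4)/160 - 31*log(x + 4)/32 + 19*log(x + 6)/15 + C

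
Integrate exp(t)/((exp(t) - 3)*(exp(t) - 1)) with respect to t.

Let u = e^t, du = e^t dt.
The integral becomes ∫ du/((u-3)(u-1)); decompose into partial fractions.

log(exp(t) - 3)/2 - log(exp(t) - 1)/2 + C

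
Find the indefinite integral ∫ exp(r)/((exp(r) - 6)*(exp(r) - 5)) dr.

Let u = e^r, du = e^r dr.
The integral becomes ∫ du/((u-6)(u-5)); decompose into partial fractions.

log(exp(r) - 6) - log(exp(r) - 5) + C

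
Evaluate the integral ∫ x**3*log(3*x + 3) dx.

Use integration by parts with u = log(3*x + 3), dv = x**3 dx.
Then du = 3/(3*x + 3) dx and v = x**4/4.

x**4*log(3*x + 3)/4 - x**4/16 + x**3/12 - x**2/8 + x/4 - log(x + 1)/4 + C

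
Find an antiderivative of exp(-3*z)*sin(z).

Let I denote the integral. Integrate by parts with u = sin(z), dv = exp(-3*z) dz, so v = -exp(-3*z)/3: I = -exp(-3*z)*sin(z)/3 + (1/3)·∫ exp(-3*z)*cos(z) dz.
Apply parts again with u = cos(z), dv = exp(-3*z) dz: ∫ exp(-3*z)*cos(z) dz = -exp(-3*z)*cos(z)/3 − (1/3)·I. Substituting back brings back I: I = -exp(-3*z)*sin(z)/3 - exp(-3*z)*cos(z)/9 − (1/9)·I.
Solving for I: (1 + 1/9)·I equals the remaining terms, so I = (9/10)·(-exp(-3*z)*sin(z)/3 - exp(-3*z)*cos(z)/9).

-3*exp(-3*z)*sin(z)/10 - exp(-3*z)*cos(z)/10 + C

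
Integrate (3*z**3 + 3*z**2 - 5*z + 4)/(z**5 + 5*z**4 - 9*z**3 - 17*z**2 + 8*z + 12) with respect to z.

5*log(z - 2)/12 - 5*log(z - 1)/28 + 37*log(z + 1)/300 - 253*log(z + 6)/700 - 3/(10*z + 10) + C

Factor the denominator: (z - 2)*(z - 1)*(z + 1)**2*(z + 6).
Partial-fraction decomposition: -253/(700*(z + 6)) + 37/(300*(z + 1)) + 3/(10*(z + 1)**2) - 5/(28*(z - 1)) + 5/(12*(z - 2)).
Integrate each term; A/(z−a) gives A·log|z−a|; A/(z−a)² gives −A/(z−a).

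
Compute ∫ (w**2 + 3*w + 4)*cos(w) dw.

Use integration by parts with u = w**2 + 3*w + 4, dv = cos(w) dw, so v = sin(w).
Apply parts 2 times (tabular method): alternate signs, differentiate u down to 0, integrate dv up.

w**2*sin(w) + 3*w*sin(w) + 2*w*cos(w) + 2*sin(w) + 3*cos(w) + C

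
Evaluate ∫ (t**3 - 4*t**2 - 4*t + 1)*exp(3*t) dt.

(9*t**3 - 45*t**2 - 6*t + 11)*exp(3*t)/27 + C

Use integration by parts with u = t**3 - 4*t**2 - 4*t + 1, dv = exp(3*t) dt, so v = exp(3*t)/3.
Apply parts 3 times (tabular method): alternate signs, differentiate u down to 0, integrate dv up.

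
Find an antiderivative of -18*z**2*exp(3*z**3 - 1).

Let u = 3*z**3 - 1, so du = (9*z**2) dz.
Rewriting, the integral becomes -2·∫ e^u du = -2·e^u.
Substituting back, u = 3*z**3 - 1.

-2*exp(3*z**3 - 1) + C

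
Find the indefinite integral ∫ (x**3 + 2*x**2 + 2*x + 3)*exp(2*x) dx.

(4*x**3 + 2*x**2 + 6*x + 9)*exp(2*x)/8 + C

Use integration by parts with u = x**3 + 2*x**2 + 2*x + 3, dv = exp(2*x) dx, so v = exp(2*x)/2.
Apply parts 3 times (tabular method): alternate signs, differentiate u down to 0, integrate dv up.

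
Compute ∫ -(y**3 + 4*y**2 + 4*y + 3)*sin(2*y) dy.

y**3*cos(2*y)/2 - 3*y**2*sin(2*y)/4 + 2*y**2*cos(2*y) - 2*y*sin(2*y) + 5*y*cos(2*y)/4 - 5*sin(2*y)/8 + cos(2*y)/2 + C

Use integration by parts with u = y**3 + 4*y**2 + 4*y + 3, dv = -sin(2*y) dy, so v = cos(2*y)/2.
Apply parts 3 times (tabular method): alternate signs, differentiate u down to 0, integrate dv up.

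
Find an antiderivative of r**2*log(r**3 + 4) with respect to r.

Let u = r**3 + 4, so du = (3*r**2) dr.
The integral becomes (1/3)·∫ log(u) du; integrate by parts with u′=log(u), dv′=du.

r**3*log(r**3 + 4)/3 - r**3/3 + 4*log(r**3 + 4)/3 + C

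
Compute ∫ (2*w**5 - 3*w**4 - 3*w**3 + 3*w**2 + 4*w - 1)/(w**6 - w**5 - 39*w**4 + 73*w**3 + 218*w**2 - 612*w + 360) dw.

Factor the denominator: (w - 5)*(w - 2)**2*(w - 1)*(w + 3)*(w + 6).
Partial-fraction decomposition: 18709/(14784*(w + 6)) - 317/(1200*(w + 3)) - 1/(56*(w - 1)) - 3971/(14400*(w - 2)) - 11/(120*(w - 2)**2) + 2047/(1584*(w - 5)).
Integrate each term; A/(w−a) gives A·log|w−a|; A/(w−a)² gives −A/(w−a).

2047*log(w - 5)/1584 - 3971*log(w - 2)/14400 - log(w - 1)/56 - 317*log(w + 3)/1200 + 18709*log(w + 6)/14784 + 11/(120*w - 240) + C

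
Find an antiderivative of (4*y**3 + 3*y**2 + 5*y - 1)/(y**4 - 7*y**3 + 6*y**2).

Factor the denominator: y**2*(y - 6)*(y - 1).
Partial-fraction decomposition: -11/(5*(y - 1)) + 1001/(180*(y - 6)) + 23/(36*y) - 1/(6*y**2).
Integrate each term; A/(y−a) gives A·log|y−a|; A/(y−a)² gives −A/(y−a).

23*log(y)/36 + 1001*log(y - 6)/180 - 11*log(y - 1)/5 + 1/(6*y) + C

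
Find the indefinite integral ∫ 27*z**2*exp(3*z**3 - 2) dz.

Let u = 3*z**3 - 2, so du = (9*z**2) dz.
Rewriting, the integral becomes 3·∫ e^u du = 3·e^u.
Substituting back, u = 3*z**3 - 2.

3*exp(3*z**3 - 2) + C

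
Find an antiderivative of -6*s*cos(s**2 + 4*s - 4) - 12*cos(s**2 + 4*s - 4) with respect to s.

-3*sin(s**2 + 4*s - 4) + C

Let u = s**2 + 4*s - 4, so du = (2*s + 4) ds.
Rewriting, the integral becomes -3·∫ cos(u) du = -3·sin(u).
Substituting back, u = s**2 + 4*s - 4.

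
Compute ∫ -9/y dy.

-9*log(y) - 3*log(3) + C

Let u = 3*y**3, so du = (9*y**2) dy.
Rewriting, the integral becomes -3·∫ 1/u du = -3·log(u).
Substituting back, u = 3*y**3.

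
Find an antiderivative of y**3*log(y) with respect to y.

Use integration by parts with u = log(y), dv = y**3 dy.
Then du = 1/y dy and v = y**4/4.

y**4*log(y)/4 - y**4/16 + C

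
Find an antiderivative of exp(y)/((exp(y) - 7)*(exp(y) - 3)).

Let u = e^y, du = e^y dy.
The integral becomes ∫ du/((u-3)(u-7)); decompose into partial fractions.

log(exp(y) - 7)/4 - log(exp(y) - 3)/4 + C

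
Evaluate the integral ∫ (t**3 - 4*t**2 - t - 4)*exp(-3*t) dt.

Use integration by parts with u = t**3 - 4*t**2 - t - 4, dv = exp(-3*t) dt, so v = -exp(-3*t)/3.
Apply parts 3 times (tabular method): alternate signs, differentiate u down to 0, integrate dv up.

(-t**3 + 3*t**2 + 3*t + 5)*exp(-3*t)/3 + C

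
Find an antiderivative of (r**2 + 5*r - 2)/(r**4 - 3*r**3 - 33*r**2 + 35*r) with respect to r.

Factor the denominator: r*(r - 7)*(r - 1)*(r + 5).
Partial-fraction decomposition: 1/(180*(r + 5)) - 1/(9*(r - 1)) + 41/(252*(r - 7)) - 2/(35*r).
Integrate each term: A/(r−a) contributes A·log|r−a|.

-2*log(r)/35 + 41*log(r - 7)/252 - log(r - 1)/9 + log(r + 5)/180 + C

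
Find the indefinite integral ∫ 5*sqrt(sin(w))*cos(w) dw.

10*sin(w)**(3/2)/3 + C

Let u = sin(w), so du = (cos(w)) dw.
Rewriting, the integral becomes 5·∫ √u du = 5·(2/3)u^(3/2).
Substituting back, u = sin(w).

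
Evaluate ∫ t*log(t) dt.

Use integration by parts with u = log(t), dv = t dt.
Then du = 1/t dt and v = t**2/2.

t**2*log(t)/2 - t**2/4 + C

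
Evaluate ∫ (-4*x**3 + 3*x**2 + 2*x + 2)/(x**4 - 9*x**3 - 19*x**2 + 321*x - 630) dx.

Factor the denominator: (x - 7)*(x - 5)*(x - 3)*(x + 6).
Partial-fraction decomposition: -74/(99*(x + 6)) - 73/(72*(x - 3)) + 413/(44*(x - 5)) - 93/(8*(x - 7)).
Integrate each term: A/(x−a) contributes A·log|x−a|.

-93*log(x - 7)/8 + 413*log(x - 5)/44 - 73*log(x - 3)/72 - 74*log(x + 6)/99 + C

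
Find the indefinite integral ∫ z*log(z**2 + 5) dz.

Let u = z**2 + 5, so du = (2*z) dz.
The integral becomes (1/2)·∫ log(u) du; integrate by parts with u′=log(u), dv′=du.

z**2*log(z**2 + 5)/2 - z**2/2 + 5*log(z**2 + 5)/2 + C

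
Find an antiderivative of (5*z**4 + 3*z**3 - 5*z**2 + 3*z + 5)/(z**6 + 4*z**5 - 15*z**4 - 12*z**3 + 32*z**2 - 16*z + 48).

539*log(z - 2)/1280 + 7*log(z + 2)/64 - 5639*log(z + 6)/9472 + 6*log(z**2 + 1)/185 + 39*atan(z)/185 - 19/(32*z - 64) + C

Factor the denominator: (z - 2)**2*(z + 2)*(z + 6)*(z**2 + 1).
Partial-fraction decomposition: 3*(4*z + 13)/(185*(z**2 + 1)) - 5639/(9472*(z + 6)) + 7/(64*(z + 2)) + 539/(1280*(z - 2)) + 19/(32*(z - 2)**2).
Integrate each term; A/(z−a) gives A·log|z−a|; the (Bz+D)/(z²+p²) term gives a log and an atan.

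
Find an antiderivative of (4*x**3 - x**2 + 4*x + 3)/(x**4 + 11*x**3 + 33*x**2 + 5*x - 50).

5*log(x - 1)/54 + 41*log(x + 2)/27 + 43*log(x + 5)/18 + 271/(9*x + 45) + C

Factor the denominator: (x - 1)*(x + 2)*(x + 5)**2.
Partial-fraction decomposition: 43/(18*(x + 5)) - 271/(9*(x + 5)**2) + 41/(27*(x + 2)) + 5/(54*(x - 1)).
Integrate each term; A/(x−a) gives A·log|x−a|; A/(x−a)² gives −A/(x−a).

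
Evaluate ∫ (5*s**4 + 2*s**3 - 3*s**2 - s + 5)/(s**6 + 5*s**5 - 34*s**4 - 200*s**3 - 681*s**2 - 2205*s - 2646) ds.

Factor the denominator: (s - 7)*(s + 2)*(s + 3)*(s + 7)*(s**2 + 9).
Partial-fraction decomposition: 19*(56*s + 57)/(6786*(s**2 + 9)) - 699/(1015*(s + 7)) + 83/(180*(s + 3)) - 59/(585*(s + 2)) + 6271/(36540*(s - 7)).
Integrate each term; A/(s−a) gives A·log|s−a|; the (Bs+D)/(s²+p²) term gives a log and an atan.

6271*log(s - 7)/36540 - 59*log(s + 2)/585 + 83*log(s + 3)/180 - 699*log(s + 7)/1015 + 266*log(s**2 + 9)/3393 + 361*atan(s/3)/6786 + C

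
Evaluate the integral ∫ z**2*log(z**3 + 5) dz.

Let u = z**3 + 5, so du = (3*z**2) dz.
The integral becomes (1/3)·∫ log(u) du; integrate by parts with u′=log(u), dv′=du.

z**3*log(z**3 + 5)/3 - z**3/3 + 5*log(z**3 + 5)/3 + C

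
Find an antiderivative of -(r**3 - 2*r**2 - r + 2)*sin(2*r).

Use integration by parts with u = r**3 - 2*r**2 - r + 2, dv = -sin(2*r) dr, so v = cos(2*r)/2.
Apply parts 3 times (tabular method): alternate signs, differentiate u down to 0, integrate dv up.

r**3*cos(2*r)/2 - 3*r**2*sin(2*r)/4 - r**2*cos(2*r) + r*sin(2*r) - 5*r*cos(2*r)/4 + 5*sin(2*r)/8 + 3*cos(2*r)/2 + C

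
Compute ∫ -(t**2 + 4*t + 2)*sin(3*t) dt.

t**2*cos(3*t)/3 - 2*t*sin(3*t)/9 + 4*t*cos(3*t)/3 - 4*sin(3*t)/9 + 16*cos(3*t)/27 + C

Use integration by parts with u = t**2 + 4*t + 2, dv = -sin(3*t) dt, so v = cos(3*t)/3.
Apply parts 2 times (tabular method): alternate signs, differentiate u down to 0, integrate dv up.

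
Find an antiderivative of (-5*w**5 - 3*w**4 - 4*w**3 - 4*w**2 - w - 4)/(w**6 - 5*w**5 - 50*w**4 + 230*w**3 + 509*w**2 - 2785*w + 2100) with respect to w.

Factor the denominator: (w - 7)*(w - 4)*(w - 3)*(w - 1)*(w + 5)**2.
Partial-fraction decomposition: -180169/(124416*(w + 5)) + 4717/(1728*(w + 5)**2) + 7/(432*(w - 1)) - 1609/(512*(w - 3)) + 2072/(243*(w - 4)) - 10313/(1152*(w - 7)).
Integrate each term; A/(w−a) gives A·log|w−a|; A/(w−a)² gives −A/(w−a).

-10313*log(w - 7)/1152 + 2072*log(w - 4)/243 - 1609*log(w - 3)/512 + 7*log(w - 1)/432 - 180169*log(w + 5)/124416 - 4717/(1728*w + 8640) + C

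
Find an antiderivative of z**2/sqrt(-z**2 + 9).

Substitute z = 3·sin(θ), so dz = 3·cos(θ) dθ and the radical becomes sqrt(-z**2 + 9) = 3·cos(θ) by the Pythagorean identity.
Integrate the resulting trig expression in θ, then back-substitute θ = asin(z/3), sin(θ) = z/3, cos(θ) = sqrt(-z**2 + 9)/3 (absorbing any constant into C).

-z*sqrt(-z**2 + 9)/2 + 9*asin(z/3)/2 + C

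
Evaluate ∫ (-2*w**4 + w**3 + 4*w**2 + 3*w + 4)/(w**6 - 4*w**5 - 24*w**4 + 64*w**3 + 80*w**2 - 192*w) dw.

Factor the denominator: w*(w - 6)*(w - 2)**2*(w + 2)*(w + 4).
Partial-fraction decomposition: 13/(72*(w + 4)) - 13/(256*(w + 2)) + 103/(576*(w - 2)) - 1/(96*(w - 2)**2) - 221/(768*(w - 6)) - 1/(48*w).
Integrate each term; A/(w−a) gives A·log|w−a|; A/(w−a)² gives −A/(w−a).

-log(w)/48 - 221*log(w - 6)/768 + 103*log(w - 2)/576 - 13*log(w + 2)/256 + 13*log(w + 4)/72 + 1/(96*w - 192) + C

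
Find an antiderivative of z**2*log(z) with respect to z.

Use integration by parts with u = log(z), dv = z**2 dz.
Then du = 1/z dz and v = z**3/3.

z**3*log(z)/3 - z**3/9 + C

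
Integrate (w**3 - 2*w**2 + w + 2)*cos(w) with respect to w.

Use integration by parts with u = w**3 - 2*w**2 + w + 2, dv = cos(w) dw, so v = sin(w).
Apply parts 3 times (tabular method): alternate signs, differentiate u down to 0, integrate dv up.

w**3*sin(w) - 2*w**2*sin(w) + 3*w**2*cos(w) - 5*w*sin(w) - 4*w*cos(w) + 6*sin(w) - 5*cos(w) + C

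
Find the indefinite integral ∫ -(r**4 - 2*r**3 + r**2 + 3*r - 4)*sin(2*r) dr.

r**4*cos(2*r)/2 - r**3*sin(2*r) - r**3*cos(2*r) + 3*r**2*sin(2*r)/2 - r**2*cos(2*r) + r*sin(2*r) + 3*r*cos(2*r) - 3*sin(2*r)/2 - 3*cos(2*r)/2 + C

Use integration by parts with u = r**4 - 2*r**3 + r**2 + 3*r - 4, dv = -sin(2*r) dr, so v = cos(2*r)/2.
Apply parts 4 times (tabular method): alternate signs, differentiate u down to 0, integrate dv up.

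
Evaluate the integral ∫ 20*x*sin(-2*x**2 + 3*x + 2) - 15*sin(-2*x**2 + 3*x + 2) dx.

Let u = 2*x**2 - 3*x - 2, so du = (4*x - 3) dx.
Rewriting, the integral becomes -5·∫ sin(u) du = -5·-cos(u).
Substituting back, u = 2*x**2 - 3*x - 2.

5*cos(-2*x**2 + 3*x + 2) + C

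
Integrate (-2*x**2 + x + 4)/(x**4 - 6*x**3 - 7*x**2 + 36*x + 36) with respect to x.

Factor the denominator: (x - 6)*(x - 3)*(x + 1)*(x + 2).
Partial-fraction decomposition: 3/(20*(x + 2)) + 1/(28*(x + 1)) + 11/(60*(x - 3)) - 31/(84*(x - 6)).
Integrate each term: A/(x−a) contributes A·log|x−a|.

-31*log(x - 6)/84 + 11*log(x - 3)/60 + log(x + 1)/28 + 3*log(x + 2)/20 + C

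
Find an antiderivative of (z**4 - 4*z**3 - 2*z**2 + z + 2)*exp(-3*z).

Use integration by parts with u = z**4 - 4*z**3 - 2*z**2 + z + 2, dv = exp(-3*z) dz, so v = -exp(-3*z)/3.
Apply parts 4 times (tabular method): alternate signs, differentiate u down to 0, integrate dv up.

(-27*z**4 + 72*z**3 + 126*z**2 + 57*z - 35)*exp(-3*z)/81 + C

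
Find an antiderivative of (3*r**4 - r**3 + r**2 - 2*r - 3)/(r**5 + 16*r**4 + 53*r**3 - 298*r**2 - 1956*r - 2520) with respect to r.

Factor the denominator: (r - 5)*(r + 2)*(r + 6)**2*(r + 7).
Partial-fraction decomposition: 3803/(30*(r + 7)) - 239737/(1936*(r + 6)) + 4149/(44*(r + 6)**2) - 61/(560*(r + 2)) + 881/(5082*(r - 5)).
Integrate each term; A/(r−a) gives A·log|r−a|; A/(r−a)² gives −A/(r−a).

881*log(r - 5)/5082 - 61*log(r + 2)/560 - 239737*log(r + 6)/1936 + 3803*log(r + 7)/30 - 4149/(44*r + 264) + C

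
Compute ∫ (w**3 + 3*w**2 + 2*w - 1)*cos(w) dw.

Use integration by parts with u = w**3 + 3*w**2 + 2*w - 1, dv = cos(w) dw, so v = sin(w).
Apply parts 3 times (tabular method): alternate signs, differentiate u down to 0, integrate dv up.

w**3*sin(w) + 3*w**2*sin(w) + 3*w**2*cos(w) - 4*w*sin(w) + 6*w*cos(w) - 7*sin(w) - 4*cos(w) + C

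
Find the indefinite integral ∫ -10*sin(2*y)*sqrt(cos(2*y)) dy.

10*cos(2*y)**(3/2)/3 + C

Let u = cos(2*y), so du = (-2*sin(2*y)) dy.
Rewriting, the integral becomes 5·∫ √u du = 5·(2/3)u^(3/2).
Substituting back, u = cos(2*y).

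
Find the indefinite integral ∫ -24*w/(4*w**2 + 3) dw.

Let u = 4*w**2 + 3, so du = (8*w) dw.
Rewriting, the integral becomes -3·∫ 1/u du = -3·log(u).
Substituting back, u = 4*w**2 + 3.

-3*log(4*w**2 + 3) + C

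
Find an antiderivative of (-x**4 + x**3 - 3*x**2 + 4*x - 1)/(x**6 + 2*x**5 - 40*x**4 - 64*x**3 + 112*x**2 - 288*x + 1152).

Factor the denominator: (x - 6)*(x - 2)*(x + 4)*(x + 6)*(x**2 + 4).
Partial-fraction decomposition: -(x + 6)/(640*(x**2 + 4)) + 329/(1536*(x + 6)) - 77/(480*(x + 4)) + 13/(1536*(x - 2)) - 233/(3840*(x - 6)).
Integrate each term; A/(x−a) gives A·log|x−a|; the (Bx+D)/(x²+p²) term gives a log and an atan.

-233*log(x - 6)/3840 + 13*log(x - 2)/1536 - 77*log(x + 4)/480 + 329*log(x + 6)/1536 - log(x**2 + 4)/1280 - 3*atan(x/2)/640 + C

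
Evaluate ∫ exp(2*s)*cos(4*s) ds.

exp(2*s)*sin(4*s)/5 + exp(2*s)*cos(4*s)/10 + C

Let I denote the integral. Integrate by parts with u = cos(4*s), dv = exp(2*s) ds, so v = exp(2*s)/2: I = exp(2*s)*cos(4*s)/2 + 2·∫ exp(2*s)*sin(4*s) ds.
Apply parts again with u = sin(4*s), dv = exp(2*s) ds: ∫ exp(2*s)*sin(4*s) ds = exp(2*s)*sin(4*s)/2 − 2·I. Substituting back brings back I: I = exp(2*s)*sin(4*s) + exp(2*s)*cos(4*s)/2 − 4·I.
Solving for I: (1 + 4)·I equals the remaining terms, so I = (1/5)·(exp(2*s)*sin(4*s) + exp(2*s)*cos(4*s)/2).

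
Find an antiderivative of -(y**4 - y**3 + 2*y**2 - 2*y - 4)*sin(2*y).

y**4*cos(2*y)/2 - y**3*sin(2*y) - y**3*cos(2*y)/2 + 3*y**2*sin(2*y)/4 - y**2*cos(2*y)/2 + y*sin(2*y)/2 - y*cos(2*y)/4 + sin(2*y)/8 - 7*cos(2*y)/4 + C

Use integration by parts with u = y**4 - y**3 + 2*y**2 - 2*y - 4, dv = -sin(2*y) dy, so v = cos(2*y)/2.
Apply parts 4 times (tabular method): alternate signs, differentiate u down to 0, integrate dv up.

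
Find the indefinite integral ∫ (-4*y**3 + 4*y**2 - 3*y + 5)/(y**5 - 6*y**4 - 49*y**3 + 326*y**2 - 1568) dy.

Factor the denominator: (y - 7)*(y - 4)**2*(y + 2)*(y + 7).
Partial-fraction decomposition: 797/(4235*(y + 7)) - 59/(1620*(y + 2)) + 11753/(13068*(y - 4)) + 199/(198*(y - 4)**2) - 596/(567*(y - 7)).
Integrate each term; A/(y−a) gives A·log|y−a|; A/(y−a)² gives −A/(y−a).

-596*log(y - 7)/567 + 11753*log(y - 4)/13068 - 59*log(y + 2)/1620 + 797*log(y + 7)/4235 - 199/(198*y - 792) + C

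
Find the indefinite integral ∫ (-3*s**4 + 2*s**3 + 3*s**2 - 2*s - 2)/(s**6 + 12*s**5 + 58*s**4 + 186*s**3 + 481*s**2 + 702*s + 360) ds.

Factor the denominator: (s + 1)*(s + 2)*(s + 4)*(s + 5)*(s**2 + 9).
Partial-fraction decomposition: -2*(44*s - 2311)/(5525*(s**2 + 9)) + 1021/(204*(s + 5)) - 421/(75*(s + 4)) + 25/(39*(s + 2)) - 1/(60*(s + 1)).
Integrate each term; A/(s−a) gives A·log|s−a|; the (Bs+D)/(s²+p²) term gives a log and an atan.

-log(s + 1)/60 + 25*log(s + 2)/39 - 421*log(s + 4)/75 + 1021*log(s + 5)/204 - 44*log(s**2 + 9)/5525 + 4622*atan(s/3)/16575 + C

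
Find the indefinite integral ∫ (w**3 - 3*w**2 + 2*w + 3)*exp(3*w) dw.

(9*w**3 - 36*w**2 + 42*w + 13)*exp(3*w)/27 + C

Use integration by parts with u = w**3 - 3*w**2 + 2*w + 3, dv = exp(3*w) dw, so v = exp(3*w)/3.
Apply parts 3 times (tabular method): alternate signs, differentiate u down to 0, integrate dv up.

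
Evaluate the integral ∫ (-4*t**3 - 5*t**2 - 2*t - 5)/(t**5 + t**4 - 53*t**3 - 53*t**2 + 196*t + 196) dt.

-409*log(t - 7)/1260 + 61*log(t - 2)/540 - log(t + 1)/36 - 11*log(t + 2)/180 + 284*log(t + 7)/945 + C

Factor the denominator: (t - 7)*(t - 2)*(t + 1)*(t + 2)*(t + 7).
Partial-fraction decomposition: 284/(945*(t + 7)) - 11/(180*(t + 2)) - 1/(36*(t + 1)) + 61/(540*(t - 2)) - 409/(1260*(t - 7)).
Integrate each term: A/(t−a) contributes A·log|t−a|.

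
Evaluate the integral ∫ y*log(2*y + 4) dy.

Use integration by parts with u = log(2*y + 4), dv = y dy.
Then du = 2/(2*y + 4) dy and v = y**2/2.

y**2*log(2*y + 4)/2 - y**2/4 + y - 2*log(y + 2) + C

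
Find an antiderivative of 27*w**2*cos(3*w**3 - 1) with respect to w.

3*sin(3*w**3 - 1) + C

Let u = 3*w**3 - 1, so du = (9*w**2) dw.
Rewriting, the integral becomes 3·∫ cos(u) du = 3·sin(u).
Substituting back, u = 3*w**3 - 1.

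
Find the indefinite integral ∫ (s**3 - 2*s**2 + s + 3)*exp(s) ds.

Use integration by parts with u = s**3 - 2*s**2 + s + 3, dv = exp(s) ds, so v = exp(s).
Apply parts 3 times (tabular method): alternate signs, differentiate u down to 0, integrate dv up.

(s**3 - 5*s**2 + 11*s - 8)*exp(s) + C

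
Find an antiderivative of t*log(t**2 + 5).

t**2*log(t**2 + 5)/2 - t**2/2 + 5*log(t**2 + 5)/2 + C

Let u = t**2 + 5, so du = (2*t) dt.
The integral becomes (1/2)·∫ log(u) du; integrate by parts with u′=log(u), dv′=du.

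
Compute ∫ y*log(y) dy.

Use integration by parts with u = log(y), dv = y dy.
Then du = 1/y dy and v = y**2/2.

y**2*log(y)/2 - y**2/4 + C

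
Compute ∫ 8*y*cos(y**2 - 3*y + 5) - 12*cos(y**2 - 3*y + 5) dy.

4*sin(y**2 - 3*y + 5) + C

Let u = y**2 - 3*y + 5, so du = (2*y - 3) dy.
Rewriting, the integral becomes 4·∫ cos(u) du = 4·sin(u).
Substituting back, u = y**2 - 3*y + 5.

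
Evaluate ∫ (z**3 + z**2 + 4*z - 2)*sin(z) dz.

-z**3*cos(z) + 3*z**2*sin(z) - z**2*cos(z) + 2*z*sin(z) + 2*z*cos(z) - 2*sin(z) + 4*cos(z) + C

Use integration by parts with u = z**3 + z**2 + 4*z - 2, dv = sin(z) dz, so v = -cos(z).
Apply parts 3 times (tabular method): alternate signs, differentiate u down to 0, integrate dv up.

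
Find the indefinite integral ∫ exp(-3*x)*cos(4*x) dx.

4*exp(-3*x)*sin(4*x)/25 - 3*exp(-3*x)*cos(4*x)/25 + C

Let I denote the integral. Integrate by parts with u = cos(4*x), dv = exp(-3*x) dx, so v = -exp(-3*x)/3: I = -exp(-3*x)*cos(4*x)/3 − (4/3)·∫ exp(-3*x)*sin(4*x) dx.
Apply parts again with u = sin(4*x), dv = exp(-3*x) dx: ∫ exp(-3*x)*sin(4*x) dx = -exp(-3*x)*sin(4*x)/3 + (4/3)·I. Substituting back brings back I: I = 4*exp(-3*x)*sin(4*x)/9 - exp(-3*x)*cos(4*x)/3 − (16/9)·I.
Solving for I: (1 + 16/9)·I equals the remaining terms, so I = (9/25)·(4*exp(-3*x)*sin(4*x)/9 - exp(-3*x)*cos(4*x)/3).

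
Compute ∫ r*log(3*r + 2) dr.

Use integration by parts with u = log(3*r + 2), dv = r dr.
Then du = 3/(3*r + 2) dr and v = r**2/2.

r**2*log(3*r + 2)/2 - r**2/4 + r/3 - 2*log(3*r + 2)/9 + C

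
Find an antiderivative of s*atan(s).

s**2*atan(s)/2 - s/2 + atan(s)/2 + C

Use integration by parts with u = arctan(s), dv = s ds.
Then du = 1/(s**2 + 1) ds.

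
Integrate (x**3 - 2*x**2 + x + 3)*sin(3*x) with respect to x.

Use integration by parts with u = x**3 - 2*x**2 + x + 3, dv = sin(3*x) dx, so v = -cos(3*x)/3.
Apply parts 3 times (tabular method): alternate signs, differentiate u down to 0, integrate dv up.

-x**3*cos(3*x)/3 + x**2*sin(3*x)/3 + 2*x**2*cos(3*x)/3 - 4*x*sin(3*x)/9 - x*cos(3*x)/9 + sin(3*x)/27 - 31*cos(3*x)/27 + C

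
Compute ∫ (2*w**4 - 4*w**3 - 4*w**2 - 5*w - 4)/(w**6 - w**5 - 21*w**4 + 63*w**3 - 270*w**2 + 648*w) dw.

-log(w)/162 + 21*log(w - 4)/125 + log(w - 3)/486 - 1669*log(w + 6)/12150 - 179*log(w**2 + 9)/13500 + 3359*atan(w/3)/20250 + C

Factor the denominator: w*(w - 4)*(w - 3)*(w + 6)*(w**2 + 9).
Partial-fraction decomposition: -(179*w - 3359)/(6750*(w**2 + 9)) - 1669/(12150*(w + 6)) + 1/(486*(w - 3)) + 21/(125*(w - 4)) - 1/(162*w).
Integrate each term; A/(w−a) gives A·log|w−a|; the (Bw+D)/(w²+p²) term gives a log and an atan.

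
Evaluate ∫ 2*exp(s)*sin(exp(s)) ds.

-2*cos(exp(s)) + C

Let u = exp(s), so du = (exp(s)) ds.
Rewriting, the integral becomes 2·∫ sin(u) du = 2·-cos(u).
Substituting back, u = exp(s).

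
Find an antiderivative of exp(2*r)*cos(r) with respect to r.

exp(2*r)*sin(r)/5 + 2*exp(2*r)*cos(r)/5 + C

Let I denote the integral. Integrate by parts with u = cos(r), dv = exp(2*r) dr, so v = exp(2*r)/2: I = exp(2*r)*cos(r)/2 + (1/2)·∫ exp(2*r)*sin(r) dr.
Apply parts again with u = sin(r), dv = exp(2*r) dr: ∫ exp(2*r)*sin(r) dr = exp(2*r)*sin(r)/2 − (1/2)·I. Substituting back brings back I: I = exp(2*r)*sin(r)/4 + exp(2*r)*cos(r)/2 − (1/4)·I.
Solving for I: (1 + 1/4)·I equals the remaining terms, so I = (4/5)·(exp(2*r)*sin(r)/4 + exp(2*r)*cos(r)/2).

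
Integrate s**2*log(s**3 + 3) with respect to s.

s**3*log(s**3 + 3)/3 - s**3/3 + log(s**3 + 3) + C

Let u = s**3 + 3, so du = (3*s**2) ds.
The integral becomes (1/3)·∫ log(u) du; integrate by parts with u′=log(u), dv′=du.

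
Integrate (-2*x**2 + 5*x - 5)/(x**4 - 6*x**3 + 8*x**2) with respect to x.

Factor the denominator: x**2*(x - 4)*(x - 2).
Partial-fraction decomposition: 3/(8*(x - 2)) - 17/(32*(x - 4)) + 5/(32*x) - 5/(8*x**2).
Integrate each term; A/(x−a) gives A·log|x−a|; A/(x−a)² gives −A/(x−a).

5*log(x)/32 - 17*log(x - 4)/32 + 3*log(x - 2)/8 + 5/(8*x) + C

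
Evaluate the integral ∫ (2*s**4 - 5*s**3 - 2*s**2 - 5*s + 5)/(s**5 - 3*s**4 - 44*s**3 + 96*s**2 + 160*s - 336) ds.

2959*log(s - 7)/2925 + 213*log(s - 2)/6400 - 79*log(s + 2)/576 + 3635*log(s + 6)/3328 - 21/(160*s - 320) + C

Factor the denominator: (s - 7)*(s - 2)**2*(s + 2)*(s + 6).
Partial-fraction decomposition: 3635/(3328*(s + 6)) - 79/(576*(s + 2)) + 213/(6400*(s - 2)) + 21/(160*(s - 2)**2) + 2959/(2925*(s - 7)).
Integrate each term; A/(s−a) gives A·log|s−a|; A/(s−a)² gives −A/(s−a).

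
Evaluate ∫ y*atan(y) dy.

y**2*atan(y)/2 - y/2 + atan(y)/2 + C

Use integration by parts with u = arctan(y), dv = y dy.
Then du = 1/(y**2 + 1) dy.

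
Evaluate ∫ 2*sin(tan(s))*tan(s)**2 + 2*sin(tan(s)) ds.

-2*cos(tan(s)) + C

Let u = tan(s), so du = (tan(s)**2 + 1) ds.
Rewriting, the integral becomes 2·∫ sin(u) du = 2·-cos(u).
Substituting back, u = tan(s).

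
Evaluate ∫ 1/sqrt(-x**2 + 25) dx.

asin(x/5) + C

Substitute x = 5·sin(θ), so dx = 5·cos(θ) dθ and the radical becomes sqrt(-x**2 + 25) = 5·cos(θ) by the Pythagorean identity.
Integrate the resulting trig expression in θ, then back-substitute θ = asin(x/5), sin(θ) = x/5, cos(θ) = sqrt(-x**2 + 25)/5 (absorbing any constant into C).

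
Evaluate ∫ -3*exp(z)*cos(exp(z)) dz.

Let u = exp(z), so du = (exp(z)) dz.
Rewriting, the integral becomes -3·∫ cos(u) du = -3·sin(u).
Substituting back, u = exp(z).

-3*sin(exp(z)) + C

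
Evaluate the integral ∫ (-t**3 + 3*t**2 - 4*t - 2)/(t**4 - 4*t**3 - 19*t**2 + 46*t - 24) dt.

-67*log(t - 6)/125 + log(t - 1)/25 - 63*log(t + 4)/125 - 4/(25*t - 25) + C

Factor the denominator: (t - 6)*(t - 1)**2*(t + 4).
Partial-fraction decomposition: -63/(125*(t + 4)) + 1/(25*(t - 1)) + 4/(25*(t - 1)**2) - 67/(125*(t - 6)).
Integrate each term; A/(t−a) gives A·log|t−a|; A/(t−a)² gives −A/(t−a).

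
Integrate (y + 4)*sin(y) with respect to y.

Use integration by parts with u = y + 4, dv = sin(y) dy, so v = -cos(y).
Apply parts 1 times (tabular method): alternate signs, differentiate u down to 0, integrate dv up.

-y*cos(y) + sin(y) - 4*cos(y) + C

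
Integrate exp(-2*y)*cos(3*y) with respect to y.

Let I denote the integral. Integrate by parts with u = cos(3*y), dv = exp(-2*y) dy, so v = -exp(-2*y)/2: I = -exp(-2*y)*cos(3*y)/2 − (3/2)·∫ exp(-2*y)*sin(3*y) dy.
Apply parts again with u = sin(3*y), dv = exp(-2*y) dy: ∫ exp(-2*y)*sin(3*y) dy = -exp(-2*y)*sin(3*y)/2 + (3/2)·I. Substituting back brings back I: I = 3*exp(-2*y)*sin(3*y)/4 - exp(-2*y)*cos(3*y)/2 − (9/4)·I.
Solving for I: (1 + 9/4)·I equals the remaining terms, so I = (4/13)·(3*exp(-2*y)*sin(3*y)/4 - exp(-2*y)*cos(3*y)/2).

3*exp(-2*y)*sin(3*y)/13 - 2*exp(-2*y)*cos(3*y)/13 + C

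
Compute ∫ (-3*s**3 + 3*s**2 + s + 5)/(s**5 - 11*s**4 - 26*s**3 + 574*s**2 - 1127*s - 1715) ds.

5821*log(s - 7)/6272 - 145*log(s - 5)/144 - 5*log(s + 1)/1152 + 587*log(s + 7)/7056 + 435/(112*s - 784) + C

Factor the denominator: (s - 7)**2*(s - 5)*(s + 1)*(s + 7).
Partial-fraction decomposition: 587/(7056*(s + 7)) - 5/(1152*(s + 1)) - 145/(144*(s - 5)) + 5821/(6272*(s - 7)) - 435/(112*(s - 7)**2).
Integrate each term; A/(s−a) gives A·log|s−a|; A/(s−a)² gives −A/(s−a).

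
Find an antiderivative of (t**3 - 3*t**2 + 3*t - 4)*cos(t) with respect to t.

t**3*sin(t) - 3*t**2*sin(t) + 3*t**2*cos(t) - 3*t*sin(t) - 6*t*cos(t) + 2*sin(t) - 3*cos(t) + C

Use integration by parts with u = t**3 - 3*t**2 + 3*t - 4, dv = cos(t) dt, so v = sin(t).
Apply parts 3 times (tabular method): alternate signs, differentiate u down to 0, integrate dv up.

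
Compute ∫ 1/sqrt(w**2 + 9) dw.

log(w + sqrt(w**2 + 9)) + C

Substitute w = 3·tan(θ), so dw = 3·sec(θ)^2 dθ and the radical becomes sqrt(w**2 + 9) = 3·sec(θ) by the Pythagorean identity.
Integrate the resulting trig expression in θ, then back-substitute tan(θ) = w/3, sec(θ) = sqrt(w**2 + 9)/3 (absorbing any constant into C).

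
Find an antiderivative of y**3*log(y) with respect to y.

Use integration by parts with u = log(y), dv = y**3 dy.
Then du = 1/y dy and v = y**4/4.

y**4*log(y)/4 - y**4/16 + C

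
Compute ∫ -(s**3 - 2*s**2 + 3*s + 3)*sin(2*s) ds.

s**3*cos(2*s)/2 - 3*s**2*sin(2*s)/4 - s**2*cos(2*s) + s*sin(2*s) + 3*s*cos(2*s)/4 - 3*sin(2*s)/8 + 2*cos(2*s) + C

Use integration by parts with u = s**3 - 2*s**2 + 3*s + 3, dv = -sin(2*s) ds, so v = cos(2*s)/2.
Apply parts 3 times (tabular method): alternate signs, differentiate u down to 0, integrate dv up.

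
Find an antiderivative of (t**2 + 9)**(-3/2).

Substitute t = 3·tan(θ), so dt = 3·sec(θ)^2 dθ and the radical becomes sqrt(t**2 + 9) = 3·sec(θ) by the Pythagorean identity.
Integrate the resulting trig expression in θ, then back-substitute tan(θ) = t/3, sec(θ) = sqrt(t**2 + 9)/3 (absorbing any constant into C).

t/(9*sqrt(t**2 + 9)) + C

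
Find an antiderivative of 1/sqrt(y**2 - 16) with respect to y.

log(y + sqrt(y**2 - 16)) + C

Substitute y = 4·sec(θ), so dy = 4·sec(θ)*tan(θ) dθ and the radical becomes sqrt(y**2 - 16) = 4·tan(θ) by the Pythagorean identity.
Integrate the resulting trig expression in θ, then back-substitute sec(θ) = y/4, tan(θ) = sqrt(y**2 - 16)/4 (absorbing any constant into C).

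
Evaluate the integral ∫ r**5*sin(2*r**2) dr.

-r**4*cos(2*r**2)/4 + r**2*sin(2*r**2)/4 + cos(2*r**2)/8 + C

Let u = r², du = 2r dr; rewrite as (1/2)∫ u^2·sin(2u) du.
Now integrate by parts 2 times.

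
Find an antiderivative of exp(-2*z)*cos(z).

exp(-2*z)*sin(z)/5 - 2*exp(-2*z)*cos(z)/5 + C

Let I denote the integral. Integrate by parts with u = cos(z), dv = exp(-2*z) dz, so v = -exp(-2*z)/2: I = -exp(-2*z)*cos(z)/2 − (1/2)·∫ exp(-2*z)*sin(z) dz.
Apply parts again with u = sin(z), dv = exp(-2*z) dz: ∫ exp(-2*z)*sin(z) dz = -exp(-2*z)*sin(z)/2 + (1/2)·I. Substituting back brings back I: I = exp(-2*z)*sin(z)/4 - exp(-2*z)*cos(z)/2 − (1/4)·I.
Solving for I: (1 + 1/4)·I equals the remaining terms, so I = (4/5)·(exp(-2*z)*sin(z)/4 - exp(-2*z)*cos(z)/2).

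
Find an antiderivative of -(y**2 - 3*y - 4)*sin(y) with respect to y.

Use integration by parts with u = y**2 - 3*y - 4, dv = -sin(y) dy, so v = cos(y).
Apply parts 2 times (tabular method): alternate signs, differentiate u down to 0, integrate dv up.

y**2*cos(y) - 2*y*sin(y) - 3*y*cos(y) + 3*sin(y) - 6*cos(y) + C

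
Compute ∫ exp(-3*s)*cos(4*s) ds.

Let I denote the integral. Integrate by parts with u = cos(4*s), dv = exp(-3*s) ds, so v = -exp(-3*s)/3: I = -exp(-3*s)*cos(4*s)/3 − (4/3)·∫ exp(-3*s)*sin(4*s) ds.
Apply parts again with u = sin(4*s), dv = exp(-3*s) ds: ∫ exp(-3*s)*sin(4*s) ds = -exp(-3*s)*sin(4*s)/3 + (4/3)·I. Substituting back brings back I: I = 4*exp(-3*s)*sin(4*s)/9 - exp(-3*s)*cos(4*s)/3 − (16/9)·I.
Solving for I: (1 + 16/9)·I equals the remaining terms, so I = (9/25)·(4*exp(-3*s)*sin(4*s)/9 - exp(-3*s)*cos(4*s)/3).

4*exp(-3*s)*sin(4*s)/25 - 3*exp(-3*s)*cos(4*s)/25 + C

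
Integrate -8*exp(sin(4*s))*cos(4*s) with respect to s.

Let u = sin(4*s), so du = (4*cos(4*s)) ds.
Rewriting, the integral becomes -2·∫ e^u du = -2·e^u.
Substituting back, u = sin(4*s).

-2*exp(sin(4*s)) + C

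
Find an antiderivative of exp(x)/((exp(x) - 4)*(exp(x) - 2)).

Let u = e^x, du = e^x dx.
The integral becomes ∫ du/((u-4)(u-2)); decompose into partial fractions.

log(exp(x) - 4)/2 - log(exp(x) - 2)/2 + C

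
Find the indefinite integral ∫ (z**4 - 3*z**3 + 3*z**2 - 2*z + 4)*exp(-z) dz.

(-z**4 - z**3 - 6*z**2 - 10*z - 14)*exp(-z) + C

Use integration by parts with u = z**4 - 3*z**3 + 3*z**2 - 2*z + 4, dv = exp(-z) dz, so v = -exp(-z).
Apply parts 4 times (tabular method): alternate signs, differentiate u down to 0, integrate dv up.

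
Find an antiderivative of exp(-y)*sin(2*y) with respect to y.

Let I denote the integral. Integrate by parts with u = sin(2*y), dv = exp(-y) dy, so v = -exp(-y): I = -exp(-y)*sin(2*y) + 2·∫ exp(-y)*cos(2*y) dy.
Apply parts again with u = cos(2*y), dv = exp(-y) dy: ∫ exp(-y)*cos(2*y) dy = -exp(-y)*cos(2*y) − 2·I. Substituting back brings back I: I = -exp(-y)*sin(2*y) - 2*exp(-y)*cos(2*y) − 4·I.
Solving for I: (1 + 4)·I equals the remaining terms, so I = (1/5)·(-exp(-y)*sin(2*y) - 2*exp(-y)*cos(2*y)).

-exp(-y)*sin(2*y)/5 - 2*exp(-y)*cos(2*y)/5 + C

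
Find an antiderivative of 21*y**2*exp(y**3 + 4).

7*exp(y**3 + 4) + C

Let u = y**3 + 4, so du = (3*y**2) dy.
Rewriting, the integral becomes 7·∫ e^u du = 7·e^u.
Substituting back, u = y**3 + 4.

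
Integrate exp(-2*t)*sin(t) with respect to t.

Let I denote the integral. Integrate by parts with u = sin(t), dv = exp(-2*t) dt, so v = -exp(-2*t)/2: I = -exp(-2*t)*sin(t)/2 + (1/2)·∫ exp(-2*t)*cos(t) dt.
Apply parts again with u = cos(t), dv = exp(-2*t) dt: ∫ exp(-2*t)*cos(t) dt = -exp(-2*t)*cos(t)/2 − (1/2)·I. Substituting back brings back I: I = -exp(-2*t)*sin(t)/2 - exp(-2*t)*cos(t)/4 − (1/4)·I.
Solving for I: (1 + 1/4)·I equals the remaining terms, so I = (4/5)·(-exp(-2*t)*sin(t)/2 - exp(-2*t)*cos(t)/4).

-2*exp(-2*t)*sin(t)/5 - exp(-2*t)*cos(t)/5 + C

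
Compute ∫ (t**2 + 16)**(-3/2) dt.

Substitute t = 4·tan(θ), so dt = 4·sec(θ)^2 dθ and the radical becomes sqrt(t**2 + 16) = 4·sec(θ) by the Pythagorean identity.
Integrate the resulting trig expression in θ, then back-substitute tan(θ) = t/4, sec(θ) = sqrt(t**2 + 16)/4 (absorbing any constant into C).

t/(16*sqrt(t**2 + 16)) + C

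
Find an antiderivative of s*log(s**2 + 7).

s**2*log(s**2 + 7)/2 - s**2/2 + 7*log(s**2 + 7)/2 + C

Let u = s**2 + 7, so du = (2*s) ds.
The integral becomes (1/2)·∫ log(u) du; integrate by parts with u′=log(u), dv′=du.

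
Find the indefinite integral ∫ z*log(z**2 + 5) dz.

Let u = z**2 + 5, so du = (2*z) dz.
The integral becomes (1/2)·∫ log(u) du; integrate by parts with u′=log(u), dv′=du.

z**2*log(z**2 + 5)/2 - z**2/2 + 5*log(z**2 + 5)/2 + C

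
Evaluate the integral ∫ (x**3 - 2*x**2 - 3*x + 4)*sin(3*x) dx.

-x**3*cos(3*x)/3 + x**2*sin(3*x)/3 + 2*x**2*cos(3*x)/3 - 4*x*sin(3*x)/9 + 11*x*cos(3*x)/9 - 11*sin(3*x)/27 - 40*cos(3*x)/27 + C

Use integration by parts with u = x**3 - 2*x**2 - 3*x + 4, dv = sin(3*x) dx, so v = -cos(3*x)/3.
Apply parts 3 times (tabular method): alternate signs, differentiate u down to 0, integrate dv up.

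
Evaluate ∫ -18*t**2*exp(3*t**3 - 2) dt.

-2*exp(3*t**3 - 2) + C

Let u = 3*t**3 - 2, so du = (9*t**2) dt.
Rewriting, the integral becomes -2·∫ e^u du = -2·e^u.
Substituting back, u = 3*t**3 - 2.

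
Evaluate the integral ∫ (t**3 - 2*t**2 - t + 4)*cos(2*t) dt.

t**3*sin(2*t)/2 - t**2*sin(2*t) + 3*t**2*cos(2*t)/4 - 5*t*sin(2*t)/4 - t*cos(2*t) + 5*sin(2*t)/2 - 5*cos(2*t)/8 + C

Use integration by parts with u = t**3 - 2*t**2 - t + 4, dv = cos(2*t) dt, so v = sin(2*t)/2.
Apply parts 3 times (tabular method): alternate signs, differentiate u down to 0, integrate dv up.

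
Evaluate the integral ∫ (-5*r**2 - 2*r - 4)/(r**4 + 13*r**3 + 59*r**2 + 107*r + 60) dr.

Factor the denominator: (r + 1)*(r + 3)*(r + 4)*(r + 5).
Partial-fraction decomposition: 119/(8*(r + 5)) - 76/(3*(r + 4)) + 43/(4*(r + 3)) - 7/(24*(r + 1)).
Integrate each term: A/(r−a) contributes A·log|r−a|.

-7*log(r + 1)/24 + 43*log(r + 3)/4 - 76*log(r + 4)/3 + 119*log(r + 5)/8 + C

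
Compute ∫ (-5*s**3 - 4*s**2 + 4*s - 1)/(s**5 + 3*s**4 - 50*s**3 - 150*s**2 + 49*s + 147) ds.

Factor the denominator: (s - 7)*(s - 1)*(s + 1)*(s + 3)*(s + 7).
Partial-fraction decomposition: 745/(1344*(s + 7)) - 43/(160*(s + 3)) - 1/(48*(s + 1)) + 1/(64*(s - 1)) - 157/(560*(s - 7)).
Integrate each term: A/(s−a) contributes A·log|s−a|.

-157*log(s - 7)/560 + log(s - 1)/64 - log(s + 1)/48 - 43*log(s + 3)/160 + 745*log(s + 7)/1344 + C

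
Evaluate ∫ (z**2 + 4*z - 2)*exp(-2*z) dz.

(-2*z**2 - 10*z - 1)*exp(-2*z)/4 + C

Use integration by parts with u = z**2 + 4*z - 2, dv = exp(-2*z) dz, so v = -exp(-2*z)/2.
Apply parts 2 times (tabular method): alternate signs, differentiate u down to 0, integrate dv up.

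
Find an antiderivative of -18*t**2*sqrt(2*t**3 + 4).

-2*(2*t**3 + 4)**(3/2) + C

Let u = 2*t**3 + 4, so du = (6*t**2) dt.
Rewriting, the integral becomes -3·∫ √u du = -3·(2/3)u^(3/2).
Substituting back, u = 2*t**3 + 4.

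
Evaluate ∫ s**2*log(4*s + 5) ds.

Use integration by parts with u = log(4*s + 5), dv = s**2 ds.
Then du = 4/(4*s + 5) ds and v = s**3/3.

s**3*log(4*s + 5)/3 - s**3/9 + 5*s**2/24 - 25*s/48 + 125*log(4*s + 5)/192 + C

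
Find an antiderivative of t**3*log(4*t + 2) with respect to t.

Use integration by parts with u = log(4*t + 2), dv = t**3 dt.
Then du = 4/(4*t + 2) dt and v = t**4/4.

t**4*log(4*t + 2)/4 - t**4/16 + t**3/24 - t**2/32 + t/32 - log(2*t + 1)/64 + C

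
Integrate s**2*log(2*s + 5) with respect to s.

s**3*log(2*s + 5)/3 - s**3/9 + 5*s**2/12 - 25*s/12 + 125*log(2*s + 5)/24 + C

Use integration by parts with u = log(2*s + 5), dv = s**2 ds.
Then du = 2/(2*s + 5) ds and v = s**3/3.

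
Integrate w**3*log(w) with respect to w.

Use integration by parts with u = log(w), dv = w**3 dw.
Then du = 1/w dw and v = w**4/4.

w**4*log(w)/4 - w**4/16 + C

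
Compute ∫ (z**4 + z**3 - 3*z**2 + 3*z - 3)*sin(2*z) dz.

-z**4*cos(2*z)/2 + z**3*sin(2*z) - z**3*cos(2*z)/2 + 3*z**2*sin(2*z)/4 + 3*z**2*cos(2*z) - 3*z*sin(2*z) - 3*z*cos(2*z)/4 + 3*sin(2*z)/8 + C

Use integration by parts with u = z**4 + z**3 - 3*z**2 + 3*z - 3, dv = sin(2*z) dz, so v = -cos(2*z)/2.
Apply parts 4 times (tabular method): alternate signs, differentiate u down to 0, integrate dv up.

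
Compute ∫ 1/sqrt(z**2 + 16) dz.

Substitute z = 4·tan(θ), so dz = 4·sec(θ)^2 dθ and the radical becomes sqrt(z**2 + 16) = 4·sec(θ) by the Pythagorean identity.
Integrate the resulting trig expression in θ, then back-substitute tan(θ) = z/4, sec(θ) = sqrt(z**2 + 16)/4 (absorbing any constant into C).

log(z + sqrt(z**2 + 16)) + C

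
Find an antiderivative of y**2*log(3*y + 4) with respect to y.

Use integration by parts with u = log(3*y + 4), dv = y**2 dy.
Then du = 3/(3*y + 4) dy and v = y**3/3.

y**3*log(3*y + 4)/3 - y**3/9 + 2*y**2/9 - 16*y/27 + 64*log(3*y + 4)/81 + C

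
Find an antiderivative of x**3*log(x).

Use integration by parts with u = log(x), dv = x**3 dx.
Then du = 1/x dx and v = x**4/4.

x**4*log(x)/4 - x**4/16 + C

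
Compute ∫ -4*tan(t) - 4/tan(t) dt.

-4*log(tan(t)) + C

Let u = tan(t), so du = (tan(t)**2 + 1) dt.
Rewriting, the integral becomes -4·∫ 1/u du = -4·log(u).
Substituting back, u = tan(t).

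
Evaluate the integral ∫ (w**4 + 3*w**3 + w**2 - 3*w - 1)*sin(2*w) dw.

-w**4*cos(2*w)/2 + w**3*sin(2*w) - 3*w**3*cos(2*w)/2 + 9*w**2*sin(2*w)/4 + w**2*cos(2*w) - w*sin(2*w) + 15*w*cos(2*w)/4 - 15*sin(2*w)/8 + C

Use integration by parts with u = w**4 + 3*w**3 + w**2 - 3*w - 1, dv = sin(2*w) dw, so v = -cos(2*w)/2.
Apply parts 4 times (tabular method): alternate signs, differentiate u down to 0, integrate dv up.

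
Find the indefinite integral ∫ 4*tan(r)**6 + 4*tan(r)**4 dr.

Let u = tan(r), so du = (tan(r)**2 + 1) dr.
Rewriting, the integral becomes 4·∫ u^4 du = 4·u^5/5.
Substituting back, u = tan(r).

4*tan(r)**5/5 + C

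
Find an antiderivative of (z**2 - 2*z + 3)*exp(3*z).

Use integration by parts with u = z**2 - 2*z + 3, dv = exp(3*z) dz, so v = exp(3*z)/3.
Apply parts 2 times (tabular method): alternate signs, differentiate u down to 0, integrate dv up.

(9*z**2 - 24*z + 35)*exp(3*z)/27 + C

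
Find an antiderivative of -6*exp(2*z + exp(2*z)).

-3*exp(exp(2*z)) + C

Let u = exp(2*z), so du = (2*exp(2*z)) dz.
Rewriting, the integral becomes -3·∫ e^u du = -3·e^u.
Substituting back, u = exp(2*z).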